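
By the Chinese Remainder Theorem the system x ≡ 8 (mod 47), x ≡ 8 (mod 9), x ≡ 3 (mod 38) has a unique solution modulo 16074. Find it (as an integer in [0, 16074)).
The moduli 47, 9, 38 are pairwise coprime, so by the CRT there is a unique solution mod 47·9·38 = 16074.
Solve by successive substitution. Start with x ≡ 8 (mod 47).
  Combine with x ≡ 8 (mod 9): write x = 8 + 47·t and require 8 + 47·t ≡ 8 (mod 9), i.e. 47·t ≡ 8 − 8 ≡ 0 (mod 9). Since 47^(−1) ≡ 5 (mod 9) (47 ≡ 2 (mod 9)), t ≡ 5·0 ≡ 0 (mod 9). So x ≡ 8 + 47·0 = 8 (mod 423).
  Combine with x ≡ 3 (mod 38): write x = 8 + 423·t and require 8 + 423·t ≡ 3 (mod 38), i.e. 423·t ≡ 3 − 8 ≡ 33 (mod 38). Since 423^(−1) ≡ 23 (mod 38) (423 ≡ 5 (mod 38)), t ≡ 23·33 ≡ 37 (mod 38). So x ≡ 8 + 423·37 = 15659 (mod 16074).
Unique solution in [0, 16074): x = 15659.

Final answer: x ≡ 15659 (mod 16074); the representative in [0, 16074) is 15659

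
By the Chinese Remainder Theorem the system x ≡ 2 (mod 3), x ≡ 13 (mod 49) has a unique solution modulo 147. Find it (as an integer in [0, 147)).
The moduli 3, 49 are pairwise coprime, so by the CRT there is a unique solution mod 3·49 = 147.
Solve by successive substitution. Start with x ≡ 2 (mod 3).
  Combine with x ≡ 13 (mod 49): write x = 2 + 3·t and require 2 + 3·t ≡ 13 (mod 49), i.e. 3·t ≡ 13 − 2 ≡ 11 (mod 49). Since 3^(−1) ≡ 33 (mod 49), t ≡ 33·11 ≡ 20 (mod 49). So x ≡ 2 + 3·20 = 62 (mod 147).
Unique solution in [0, 147): x = 62.

Final answer: x ≡ 62 (mod 147); the representative in [0, 147) is 62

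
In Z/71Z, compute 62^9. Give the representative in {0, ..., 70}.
28

Use repeated squaring. Binary(9) = 1001. Walk through the bits of the exponent 9 left-to-right: at each bit after the leading one, square the running value, then multiply by 62 if the bit is 1 (always reducing mod 71):
  bit 1 = 1 (leading): start with 62.
  bit 2 = 0: square 62^2 = 3844 ≡ 10 (mod 71).
  bit 3 = 0: square 10^2 = 100 ≡ 29 (mod 71).
  bit 4 = 1: square 29^2 = 841 ≡ 60; bit is 1, so multiply 60·62 = 3720 ≡ 28 (mod 71).
Final value: 62^9 ≡ 28 (mod 71).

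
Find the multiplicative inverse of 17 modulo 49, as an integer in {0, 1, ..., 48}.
17^(−1) ≡ 26 (mod 49)

Apply the extended Euclidean algorithm to (49, 17), tracking rows (r, s, t) with s·49 + t·17 = r. Each division r_prev = q·r_cur + r_new produces the new row as (previous row) − q·(current row):
  row A: (49, 1, 0)   [1·49 + 0·17 = 49]
  row B: (17, 0, 1)   [0·49 + 1·17 = 17]
  49 = 2·17 + 15   → row C = row A − 2·row B = (15, 1, −2)   [check: 1·49 − 2·17 = 15]
  17 = 1·15 + 2   → row D = row B − 1·row C = (2, −1, 3)   [check: −1·49 + 3·17 = 2]
  15 = 7·2 + 1   → row E = row C − 7·row D = (1, 8, −23)   [check: 8·49 − 23·17 = 1]
  2 = 2·1 + 0   → remainder 0, stop. gcd = 1 (last nonzero row E).
The gcd is 1, so 17 is invertible mod 49. The last nonzero row gives 8·49 − 23·17 = 1, so t = −23. So 17^(−1) ≡ −23 ≡ 26 (mod 49). Verify: 17 · 26 = 442 ≡ 1 (mod 49). ✓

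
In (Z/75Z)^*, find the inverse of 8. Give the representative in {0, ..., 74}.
Apply the extended Euclidean algorithm to (75, 8), tracking rows (r, s, t) with s·75 + t·8 = r. Each division r_prev = q·r_cur + r_new produces the new row as (previous row) − q·(current row):
  row A: (75, 1, 0)   [1·75 + 0·8 = 75]
  row B: (8, 0, 1)   [0·75 + 1·8 = 8]
  75 = 9·8 + 3   → row C = row A − 9·row B = (3, 1, −9)   [check: 1·75 − 9·8 = 3]
  8 = 2·3 + 2   → row D = row B − 2·row C = (2, −2, 19)   [check: −2·75 + 19·8 = 2]
  3 = 1·2 + 1   → row E = row C − 1·row D = (1, 3, −28)   [check: 3·75 − 28·8 = 1]
  2 = 2·1 + 0   → remainder 0, stop. gcd = 1 (last nonzero row E).
The gcd is 1, so 8 is invertible mod 75. The last nonzero row gives 3·75 − 28·8 = 1, so t = −28. So 8^(−1) ≡ −28 ≡ 47 (mod 75). Verify: 8 · 47 = 376 ≡ 1 (mod 75). ✓

Final answer: 8^(−1) ≡ 47 (mod 75)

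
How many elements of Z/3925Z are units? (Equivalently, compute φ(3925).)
An element a ∈ Z/3925Z is a unit iff gcd(a, 3925) = 1, so the number of units is φ(3925). φ is multiplicative, with φ(p^e) = p^e − p^(e−1). Factorise 3925 = 5^2 · 157. Then
  φ(3925) = (5^2 − 5^1) · (157 − 1) = 20 · 156 = 3120.

Final answer: Z/3925Z has φ(3925) = 3120 units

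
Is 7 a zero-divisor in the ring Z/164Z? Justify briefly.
NO

gcd(7, 164) = 1, so 7 is a unit in Z/164Z (it has a multiplicative inverse). A unit cannot be a zero-divisor: if 7·b ≡ 0 then multiplying both sides by 7^(−1) gives b ≡ 0. So 7 is not a zero-divisor.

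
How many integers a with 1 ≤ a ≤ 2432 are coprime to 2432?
1152

The number of a ∈ {1, ..., 2432} with gcd(a, 2432) = 1 is by definition Euler's totient φ(2432). φ is multiplicative, with φ(p^e) = p^e − p^(e−1). Factorise 2432 = 2^7 · 19. Then
  φ(2432) = (2^7 − 2^6) · (19 − 1) = 64 · 18 = 1152.
So there are 1152 such integers.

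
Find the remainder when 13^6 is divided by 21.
Use repeated squaring. Binary(6) = 110. Walk through the bits of the exponent 6 left-to-right: at each bit after the leading one, square the running value, then multiply by 13 if the bit is 1 (always reducing mod 21):
  bit 1 = 1 (leading): start with 13.
  bit 2 = 1: square 13^2 = 169 ≡ 1; bit is 1, so multiply 1·13 = 13 (mod 21).
  bit 3 = 0: square 13^2 = 169 ≡ 1 (mod 21).
Final value: 13^6 ≡ 1 (mod 21).

Final answer: 1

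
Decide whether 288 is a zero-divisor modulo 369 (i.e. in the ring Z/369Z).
YES

gcd(288, 369) = 9 > 1, so 288 is not a unit in Z/369Z. In Z/nZ every nonzero non-unit is a zero-divisor: explicitly, take b = 369/gcd = 41 ≠ 0 (mod 369); then 288·41 = 11808 = 32·369, i.e. 288·41 ≡ 0 (mod 369). So 288 is a zero-divisor.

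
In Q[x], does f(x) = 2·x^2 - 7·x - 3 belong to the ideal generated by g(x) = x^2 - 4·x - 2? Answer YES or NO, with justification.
In Q[x] the ideal (g) consists of all multiples of g, so f ∈ (g) iff g | f, i.e. iff the remainder of f on division by g is 0. Divide f by g (g is monic, so eliminate the leading term of the running remainder at each step):
  leading term 2·x^2: subtract (2)·g(x) = 2·x^2 - 8·x - 4, leaving x + 1
The remainder r(x) = x + 1 ≠ 0 (and deg r < deg g), so g ∤ f, i.e. f ∉ (g).

Final answer: NO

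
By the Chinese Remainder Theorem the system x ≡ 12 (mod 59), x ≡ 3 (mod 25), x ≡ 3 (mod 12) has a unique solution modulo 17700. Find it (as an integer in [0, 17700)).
The moduli 59, 25, 12 are pairwise coprime, so by the CRT there is a unique solution mod 59·25·12 = 17700.
Solve by successive substitution. Start with x ≡ 12 (mod 59).
  Combine with x ≡ 3 (mod 25): write x = 12 + 59·t and require 12 + 59·t ≡ 3 (mod 25), i.e. 59·t ≡ 3 − 12 ≡ 16 (mod 25). Since 59^(−1) ≡ 14 (mod 25) (59 ≡ 9 (mod 25)), t ≡ 14·16 ≡ 24 (mod 25). So x ≡ 12 + 59·24 = 1428 (mod 1475).
  Combine with x ≡ 3 (mod 12): write x = 1428 + 1475·t and require 1428 + 1475·t ≡ 3 (mod 12), i.e. 1475·t ≡ 3 − 1428 ≡ 3 (mod 12). Since 1475^(−1) ≡ 11 (mod 12) (1475 ≡ 11 (mod 12)), t ≡ 11·3 ≡ 9 (mod 12). So x ≡ 1428 + 1475·9 = 14703 (mod 17700).
Unique solution in [0, 17700): x = 14703.

Final answer: x ≡ 14703 (mod 17700); the representative in [0, 17700) is 14703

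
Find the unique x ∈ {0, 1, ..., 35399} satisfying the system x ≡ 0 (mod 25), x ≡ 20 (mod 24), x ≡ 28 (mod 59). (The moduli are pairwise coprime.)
x ≡ 500 (mod 35400); the representative in [0, 35400) is 500

The moduli 25, 24, 59 are pairwise coprime, so by the CRT there is a unique solution mod 25·24·59 = 35400.
Solve by successive substitution. Start with x ≡ 0 (mod 25).
  Combine with x ≡ 20 (mod 24): write x = 25·t and require 25·t ≡ 20 (mod 24). Since 25^(−1) ≡ 1 (mod 24) (25 ≡ 1 (mod 24)), t ≡ 1·20 ≡ 20 (mod 24). So x ≡ 25·20 = 500 (mod 600).
  Combine with x ≡ 28 (mod 59): write x = 500 + 600·t and require 500 + 600·t ≡ 28 (mod 59), i.e. 600·t ≡ 28 − 500 ≡ 0 (mod 59). Since 600^(−1) ≡ 6 (mod 59) (600 ≡ 10 (mod 59)), t ≡ 6·0 ≡ 0 (mod 59). So x ≡ 500 + 600·0 = 500 (mod 35400).
Unique solution in [0, 35400): x = 500.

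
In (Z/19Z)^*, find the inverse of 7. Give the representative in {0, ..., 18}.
Apply the extended Euclidean algorithm to (19, 7), tracking rows (r, s, t) with s·19 + t·7 = r. Each division r_prev = q·r_cur + r_new produces the new row as (previous row) − q·(current row):
  row A: (19, 1, 0)   [1·19 + 0·7 = 19]
  row B: (7, 0, 1)   [0·19 + 1·7 = 7]
  19 = 2·7 + 5   → row C = row A − 2·row B = (5, 1, −2)   [check: 1·19 − 2·7 = 5]
  7 = 1·5 + 2   → row D = row B − 1·row C = (2, −1, 3)   [check: −1·19 + 3·7 = 2]
  5 = 2·2 + 1   → row E = row C − 2·row D = (1, 3, −8)   [check: 3·19 − 8·7 = 1]
  2 = 2·1 + 0   → remainder 0, stop. gcd = 1 (last nonzero row E).
The gcd is 1, so 7 is invertible mod 19. The last nonzero row gives 3·19 − 8·7 = 1, so t = −8. So 7^(−1) ≡ −8 ≡ 11 (mod 19). Verify: 7 · 11 = 77 ≡ 1 (mod 19). ✓

Final answer: 7^(−1) ≡ 11 (mod 19)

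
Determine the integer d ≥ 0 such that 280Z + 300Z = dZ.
(280, 300) = (20); d = 20

In the PID Z, (a, b) is generated by gcd(a, b). Compute gcd(300, 280) with the extended Euclidean algorithm, tracking rows (r, s, t) with s·300 + t·280 = r:
  row A: (300, 1, 0)   [1·300 + 0·280 = 300]
  row B: (280, 0, 1)   [0·300 + 1·280 = 280]
  300 = 1·280 + 20   → row C = row A − 1·row B = (20, 1, −1)   [check: 1·300 − 1·280 = 20]
  280 = 14·20 + 0   → remainder 0, stop. gcd = 20 (last nonzero row C).
So gcd(280, 300) = 20, with Bézout identity 1·300 − 1·280 = 20. Containment (⊇): the Bézout identity exhibits 20 as an element of (280, 300), giving (20) ⊆ (280, 300). Containment (⊆): since 20 | 280 and 20 | 300 (280 = 20·14, 300 = 20·15), every Z-linear combination of 280 and 300 is divisible by 20, so (280, 300) ⊆ (20). Therefore (280, 300) = (20), d = 20.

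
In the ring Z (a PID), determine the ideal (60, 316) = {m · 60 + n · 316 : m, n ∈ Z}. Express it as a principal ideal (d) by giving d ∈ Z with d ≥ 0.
(60, 316) = (4); d = 4

In the PID Z, (a, b) is generated by gcd(a, b). Compute gcd(316, 60) with the extended Euclidean algorithm, tracking rows (r, s, t) with s·316 + t·60 = r:
  row A: (316, 1, 0)   [1·316 + 0·60 = 316]
  row B: (60, 0, 1)   [0·316 + 1·60 = 60]
  316 = 5·60 + 16   → row C = row A − 5·row B = (16, 1, −5)   [check: 1·316 − 5·60 = 16]
  60 = 3·16 + 12   → row D = row B − 3·row C = (12, −3, 16)   [check: −3·316 + 16·60 = 12]
  16 = 1·12 + 4   → row E = row C − 1·row D = (4, 4, −21)   [check: 4·316 − 21·60 = 4]
  12 = 3·4 + 0   → remainder 0, stop. gcd = 4 (last nonzero row E).
So gcd(60, 316) = 4, with Bézout identity 4·316 − 21·60 = 4. Containment (⊇): the Bézout identity exhibits 4 as an element of (60, 316), giving (4) ⊆ (60, 316). Containment (⊆): since 4 | 60 and 4 | 316 (60 = 4·15, 316 = 4·79), every Z-linear combination of 60 and 316 is divisible by 4, so (60, 316) ⊆ (4). Therefore (60, 316) = (4), d = 4.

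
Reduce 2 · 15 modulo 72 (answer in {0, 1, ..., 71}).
30

Both factors are already reduced mod 72. 2 · 15 = 30. Dividing by 72: 30 = 0·72 + 30. So (2 · 15) mod 72 = 30.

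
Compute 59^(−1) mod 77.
Apply the extended Euclidean algorithm to (77, 59), tracking rows (r, s, t) with s·77 + t·59 = r. Each division r_prev = q·r_cur + r_new produces the new row as (previous row) − q·(current row):
  row A: (77, 1, 0)   [1·77 + 0·59 = 77]
  row B: (59, 0, 1)   [0·77 + 1·59 = 59]
  77 = 1·59 + 18   → row C = row A − 1·row B = (18, 1, −1)   [check: 1·77 − 1·59 = 18]
  59 = 3·18 + 5   → row D = row B − 3·row C = (5, −3, 4)   [check: −3·77 + 4·59 = 5]
  18 = 3·5 + 3   → row E = row C − 3·row D = (3, 10, −13)   [check: 10·77 − 13·59 = 3]
  5 = 1·3 + 2   → row F = row D − 1·row E = (2, −13, 17)   [check: −13·77 + 17·59 = 2]
  3 = 1·2 + 1   → row G = row E − 1·row F = (1, 23, −30)   [check: 23·77 − 30·59 = 1]
  2 = 2·1 + 0   → remainder 0, stop. gcd = 1 (last nonzero row G).
The gcd is 1, so 59 is invertible mod 77. The last nonzero row gives 23·77 − 30·59 = 1, so t = −30. So 59^(−1) ≡ −30 ≡ 47 (mod 77). Verify: 59 · 47 = 2773 ≡ 1 (mod 77). ✓

Final answer: 59^(−1) ≡ 47 (mod 77)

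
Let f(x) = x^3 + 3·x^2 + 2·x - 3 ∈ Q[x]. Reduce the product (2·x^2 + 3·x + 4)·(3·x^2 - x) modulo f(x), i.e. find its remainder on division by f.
a · b ≡ 30·x^2 + 36·x - 33 (mod f(x))

First multiply in Q[x] without reducing: a · b = 6·x^4 + 7·x^3 + 9·x^2 - 4·x. Now divide by f(x) = x^3 + 3·x^2 + 2·x - 3, eliminating the leading term at each step:
  leading term 6·x^4: subtract (6·x)·f(x) = 6·x^4 + 18·x^3 + 12·x^2 - 18·x, leaving -11·x^3 - 3·x^2 + 14·x
  leading term -11·x^3: subtract (-11)·f(x) = -11·x^3 - 33·x^2 - 22·x + 33, leaving 30·x^2 + 36·x - 33
The degree is now < 3, so this is the remainder. Hence a · b ≡ 30·x^2 + 36·x - 33 in Q[x]/(f).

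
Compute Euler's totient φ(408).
φ is multiplicative, with φ(p^e) = p^e − p^(e−1). Factorise 408 = 2^3 · 3 · 17. Then
  φ(408) = (2^3 − 2^2) · (3 − 1) · (17 − 1) = 4 · 2 · 16 = 128.

Final answer: φ(408) = 128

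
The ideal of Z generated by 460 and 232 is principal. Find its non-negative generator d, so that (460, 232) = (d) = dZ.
(460, 232) = (4); d = 4

In the PID Z, (a, b) is generated by gcd(a, b). Compute gcd(460, 232) with the extended Euclidean algorithm, tracking rows (r, s, t) with s·460 + t·232 = r:
  row A: (460, 1, 0)   [1·460 + 0·232 = 460]
  row B: (232, 0, 1)   [0·460 + 1·232 = 232]
  460 = 1·232 + 228   → row C = row A − 1·row B = (228, 1, −1)   [check: 1·460 − 1·232 = 228]
  232 = 1·228 + 4   → row D = row B − 1·row C = (4, −1, 2)   [check: −1·460 + 2·232 = 4]
  228 = 57·4 + 0   → remainder 0, stop. gcd = 4 (last nonzero row D).
So gcd(460, 232) = 4, with Bézout identity −1·460 + 2·232 = 4. Containment (⊇): the Bézout identity exhibits 4 as an element of (460, 232), giving (4) ⊆ (460, 232). Containment (⊆): since 4 | 460 and 4 | 232 (460 = 4·115, 232 = 4·58), every Z-linear combination of 460 and 232 is divisible by 4, so (460, 232) ⊆ (4). Therefore (460, 232) = (4), d = 4.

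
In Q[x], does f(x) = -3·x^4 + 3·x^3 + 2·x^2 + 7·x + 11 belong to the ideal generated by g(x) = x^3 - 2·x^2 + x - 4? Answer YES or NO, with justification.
NO

In Q[x] the ideal (g) consists of all multiples of g, so f ∈ (g) iff g | f, i.e. iff the remainder of f on division by g is 0. Divide f by g (g is monic, so eliminate the leading term of the running remainder at each step):
  leading term -3·x^4: subtract (-3·x)·g(x) = -3·x^4 + 6·x^3 - 3·x^2 + 12·x, leaving -3·x^3 + 5·x^2 - 5·x + 11
  leading term -3·x^3: subtract (-3)·g(x) = -3·x^3 + 6·x^2 - 3·x + 12, leaving -x^2 - 2·x - 1
The remainder r(x) = -x^2 - 2·x - 1 ≠ 0 (and deg r < deg g), so g ∤ f, i.e. f ∉ (g).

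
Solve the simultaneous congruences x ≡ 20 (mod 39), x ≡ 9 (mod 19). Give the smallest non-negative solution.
The moduli 39, 19 are pairwise coprime, so by the CRT there is a unique solution mod 39·19 = 741.
Solve by successive substitution. Start with x ≡ 20 (mod 39).
  Combine with x ≡ 9 (mod 19): write x = 20 + 39·t and require 20 + 39·t ≡ 9 (mod 19), i.e. 39·t ≡ 9 − 20 ≡ 8 (mod 19). Since 39^(−1) ≡ 1 (mod 19) (39 ≡ 1 (mod 19)), t ≡ 1·8 ≡ 8 (mod 19). So x ≡ 20 + 39·8 = 332 (mod 741).
Unique solution in [0, 741): x = 332.

Final answer: x ≡ 332 (mod 741); the representative in [0, 741) is 332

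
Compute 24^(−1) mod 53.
Apply the extended Euclidean algorithm to (53, 24), tracking rows (r, s, t) with s·53 + t·24 = r. Each division r_prev = q·r_cur + r_new produces the new row as (previous row) − q·(current row):
  row A: (53, 1, 0)   [1·53 + 0·24 = 53]
  row B: (24, 0, 1)   [0·53 + 1·24 = 24]
  53 = 2·24 + 5   → row C = row A − 2·row B = (5, 1, −2)   [check: 1·53 − 2·24 = 5]
  24 = 4·5 + 4   → row D = row B − 4·row C = (4, −4, 9)   [check: −4·53 + 9·24 = 4]
  5 = 1·4 + 1   → row E = row C − 1·row D = (1, 5, −11)   [check: 5·53 − 11·24 = 1]
  4 = 4·1 + 0   → remainder 0, stop. gcd = 1 (last nonzero row E).
The gcd is 1, so 24 is invertible mod 53. The last nonzero row gives 5·53 − 11·24 = 1, so t = −11. So 24^(−1) ≡ −11 ≡ 42 (mod 53). Verify: 24 · 42 = 1008 ≡ 1 (mod 53). ✓

Final answer: 24^(−1) ≡ 42 (mod 53)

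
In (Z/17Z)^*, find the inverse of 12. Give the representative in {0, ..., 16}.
Apply the extended Euclidean algorithm to (17, 12), tracking rows (r, s, t) with s·17 + t·12 = r. Each division r_prev = q·r_cur + r_new produces the new row as (previous row) − q·(current row):
  row A: (17, 1, 0)   [1·17 + 0·12 = 17]
  row B: (12, 0, 1)   [0·17 + 1·12 = 12]
  17 = 1·12 + 5   → row C = row A − 1·row B = (5, 1, −1)   [check: 1·17 − 1·12 = 5]
  12 = 2·5 + 2   → row D = row B − 2·row C = (2, −2, 3)   [check: −2·17 + 3·12 = 2]
  5 = 2·2 + 1   → row E = row C − 2·row D = (1, 5, −7)   [check: 5·17 − 7·12 = 1]
  2 = 2·1 + 0   → remainder 0, stop. gcd = 1 (last nonzero row E).
The gcd is 1, so 12 is invertible mod 17. The last nonzero row gives 5·17 − 7·12 = 1, so t = −7. So 12^(−1) ≡ −7 ≡ 10 (mod 17). Verify: 12 · 10 = 120 ≡ 1 (mod 17). ✓

Final answer: 12^(−1) ≡ 10 (mod 17)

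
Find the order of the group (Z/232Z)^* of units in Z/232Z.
(Z/232Z)^* consists of the classes a with gcd(a, 232) = 1, so its order is φ(232). φ is multiplicative, with φ(p^e) = p^e − p^(e−1). Factorise 232 = 2^3 · 29. Then
  φ(232) = (2^3 − 2^2) · (29 − 1) = 4 · 28 = 112.
Thus |(Z/232Z)^*| = 112.

Final answer: |(Z/232Z)^*| = 112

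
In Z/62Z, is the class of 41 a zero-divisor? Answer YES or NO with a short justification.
NO

gcd(41, 62) = 1, so 41 is a unit in Z/62Z (it has a multiplicative inverse). A unit cannot be a zero-divisor: if 41·b ≡ 0 then multiplying both sides by 41^(−1) gives b ≡ 0. So 41 is not a zero-divisor.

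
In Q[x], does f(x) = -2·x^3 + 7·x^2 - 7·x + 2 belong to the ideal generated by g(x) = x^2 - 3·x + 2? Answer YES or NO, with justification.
YES

In Q[x] the ideal (g) consists of all multiples of g, so f ∈ (g) iff g | f, i.e. iff the remainder of f on division by g is 0. Divide f by g (g is monic, so eliminate the leading term of the running remainder at each step):
  leading term -2·x^3: subtract (-2·x)·g(x) = -2·x^3 + 6·x^2 - 4·x, leaving x^2 - 3·x + 2
  leading term x^2: subtract (1)·g(x) = x^2 - 3·x + 2, leaving 0
The remainder is 0, so f(x) = g(x) · h(x) with h(x) = 1 - 2·x. Hence g | f, i.e. f ∈ (g).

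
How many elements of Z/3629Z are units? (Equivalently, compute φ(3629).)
Z/3629Z has φ(3629) = 3420 units

An element a ∈ Z/3629Z is a unit iff gcd(a, 3629) = 1, so the number of units is φ(3629). φ is multiplicative, with φ(p^e) = p^e − p^(e−1). Factorise 3629 = 19 · 191. Then
  φ(3629) = (19 − 1) · (191 − 1) = 18 · 190 = 3420.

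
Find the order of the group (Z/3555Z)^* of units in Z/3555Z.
|(Z/3555Z)^*| = 1872

(Z/3555Z)^* consists of the classes a with gcd(a, 3555) = 1, so its order is φ(3555). φ is multiplicative, with φ(p^e) = p^e − p^(e−1). Factorise 3555 = 3^2 · 5 · 79. Then
  φ(3555) = (3^2 − 3^1) · (5 − 1) · (79 − 1) = 6 · 4 · 78 = 1872.
Thus |(Z/3555Z)^*| = 1872.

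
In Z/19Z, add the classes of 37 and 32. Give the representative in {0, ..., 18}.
Reduce the summands first: 37 ≡ 18, 32 ≡ 13 (mod 19), so 37 + 32 ≡ 18 + 13 (mod 19). 18 + 13 = 31; 31 = 1·19 + 12, so (37 + 32) mod 19 = 12.

Final answer: 12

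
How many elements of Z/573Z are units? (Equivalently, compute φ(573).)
Z/573Z has φ(573) = 380 units

An element a ∈ Z/573Z is a unit iff gcd(a, 573) = 1, so the number of units is φ(573). φ is multiplicative, with φ(p^e) = p^e − p^(e−1). Factorise 573 = 3 · 191. Then
  φ(573) = (3 − 1) · (191 − 1) = 2 · 190 = 380.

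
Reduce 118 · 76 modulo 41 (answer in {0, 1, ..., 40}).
Reduce the factors first: 118 ≡ 36, 76 ≡ 35 (mod 41), so 118 · 76 ≡ 36 · 35 (mod 41). 36 · 35 = 1260. Dividing by 41: 1260 = 30·41 + 30. So (118 · 76) mod 41 = 30.

Final answer: 30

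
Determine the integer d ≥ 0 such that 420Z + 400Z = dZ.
In the PID Z, (a, b) is generated by gcd(a, b). Compute gcd(420, 400) with the extended Euclidean algorithm, tracking rows (r, s, t) with s·420 + t·400 = r:
  row A: (420, 1, 0)   [1·420 + 0·400 = 420]
  row B: (400, 0, 1)   [0·420 + 1·400 = 400]
  420 = 1·400 + 20   → row C = row A − 1·row B = (20, 1, −1)   [check: 1·420 − 1·400 = 20]
  400 = 20·20 + 0   → remainder 0, stop. gcd = 20 (last nonzero row C).
So gcd(420, 400) = 20, with Bézout identity 1·420 − 1·400 = 20. Containment (⊇): the Bézout identity exhibits 20 as an element of (420, 400), giving (20) ⊆ (420, 400). Containment (⊆): since 20 | 420 and 20 | 400 (420 = 20·21, 400 = 20·20), every Z-linear combination of 420 and 400 is divisible by 20, so (420, 400) ⊆ (20). Therefore (420, 400) = (20), d = 20.

Final answer: (420, 400) = (20); d = 20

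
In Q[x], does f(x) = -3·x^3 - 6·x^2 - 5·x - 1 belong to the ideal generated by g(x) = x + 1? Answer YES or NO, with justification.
NO

In Q[x] the ideal (g) consists of all multiples of g, so f ∈ (g) iff g | f, i.e. iff the remainder of f on division by g is 0. Divide f by g (g is monic, so eliminate the leading term of the running remainder at each step):
  leading term -3·x^3: subtract (-3·x^2)·g(x) = -3·x^3 - 3·x^2, leaving -3·x^2 - 5·x - 1
  leading term -3·x^2: subtract (-3·x)·g(x) = -3·x^2 - 3·x, leaving -2·x - 1
  leading term -2·x: subtract (-2)·g(x) = -2·x - 2, leaving 1
The remainder r(x) = 1 ≠ 0 (and deg r < deg g), so g ∤ f, i.e. f ∉ (g).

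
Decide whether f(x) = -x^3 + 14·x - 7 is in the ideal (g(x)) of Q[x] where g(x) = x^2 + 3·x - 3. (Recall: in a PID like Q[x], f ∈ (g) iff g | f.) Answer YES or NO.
NO

In Q[x] the ideal (g) consists of all multiples of g, so f ∈ (g) iff g | f, i.e. iff the remainder of f on division by g is 0. Divide f by g (g is monic, so eliminate the leading term of the running remainder at each step):
  leading term -x^3: subtract (-x)·g(x) = -x^3 - 3·x^2 + 3·x, leaving 3·x^2 + 11·x - 7
  leading term 3·x^2: subtract (3)·g(x) = 3·x^2 + 9·x - 9, leaving 2·x + 2
The remainder r(x) = 2·x + 2 ≠ 0 (and deg r < deg g), so g ∤ f, i.e. f ∉ (g).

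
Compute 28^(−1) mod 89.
28^(−1) ≡ 35 (mod 89)

Apply the extended Euclidean algorithm to (89, 28), tracking rows (r, s, t) with s·89 + t·28 = r. Each division r_prev = q·r_cur + r_new produces the new row as (previous row) − q·(current row):
  row A: (89, 1, 0)   [1·89 + 0·28 = 89]
  row B: (28, 0, 1)   [0·89 + 1·28 = 28]
  89 = 3·28 + 5   → row C = row A − 3·row B = (5, 1, −3)   [check: 1·89 − 3·28 = 5]
  28 = 5·5 + 3   → row D = row B − 5·row C = (3, −5, 16)   [check: −5·89 + 16·28 = 3]
  5 = 1·3 + 2   → row E = row C − 1·row D = (2, 6, −19)   [check: 6·89 − 19·28 = 2]
  3 = 1·2 + 1   → row F = row D − 1·row E = (1, −11, 35)   [check: −11·89 + 35·28 = 1]
  2 = 2·1 + 0   → remainder 0, stop. gcd = 1 (last nonzero row F).
The gcd is 1, so 28 is invertible mod 89. The last nonzero row gives −11·89 + 35·28 = 1, so t = 35. So 28^(−1) ≡ 35 (mod 89). Verify: 28 · 35 = 980 ≡ 1 (mod 89). ✓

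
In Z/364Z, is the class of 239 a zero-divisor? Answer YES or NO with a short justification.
NO

gcd(239, 364) = 1, so 239 is a unit in Z/364Z (it has a multiplicative inverse). A unit cannot be a zero-divisor: if 239·b ≡ 0 then multiplying both sides by 239^(−1) gives b ≡ 0. So 239 is not a zero-divisor.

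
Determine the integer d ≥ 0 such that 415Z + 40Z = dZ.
In the PID Z, (a, b) is generated by gcd(a, b). Compute gcd(415, 40) with the extended Euclidean algorithm, tracking rows (r, s, t) with s·415 + t·40 = r:
  row A: (415, 1, 0)   [1·415 + 0·40 = 415]
  row B: (40, 0, 1)   [0·415 + 1·40 = 40]
  415 = 10·40 + 15   → row C = row A − 10·row B = (15, 1, −10)   [check: 1·415 − 10·40 = 15]
  40 = 2·15 + 10   → row D = row B − 2·row C = (10, −2, 21)   [check: −2·415 + 21·40 = 10]
  15 = 1·10 + 5   → row E = row C − 1·row D = (5, 3, −31)   [check: 3·415 − 31·40 = 5]
  10 = 2·5 + 0   → remainder 0, stop. gcd = 5 (last nonzero row E).
So gcd(415, 40) = 5, with Bézout identity 3·415 − 31·40 = 5. Containment (⊇): the Bézout identity exhibits 5 as an element of (415, 40), giving (5) ⊆ (415, 40). Containment (⊆): since 5 | 415 and 5 | 40 (415 = 5·83, 40 = 5·8), every Z-linear combination of 415 and 40 is divisible by 5, so (415, 40) ⊆ (5). Therefore (415, 40) = (5), d = 5.

Final answer: (415, 40) = (5); d = 5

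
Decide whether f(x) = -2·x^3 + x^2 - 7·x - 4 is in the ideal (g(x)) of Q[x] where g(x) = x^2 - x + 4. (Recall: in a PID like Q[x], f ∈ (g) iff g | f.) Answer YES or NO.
YES

In Q[x] the ideal (g) consists of all multiples of g, so f ∈ (g) iff g | f, i.e. iff the remainder of f on division by g is 0. Divide f by g (g is monic, so eliminate the leading term of the running remainder at each step):
  leading term -2·x^3: subtract (-2·x)·g(x) = -2·x^3 + 2·x^2 - 8·x, leaving -x^2 + x - 4
  leading term -x^2: subtract (-1)·g(x) = -x^2 + x - 4, leaving 0
The remainder is 0, so f(x) = g(x) · h(x) with h(x) = -2·x - 1. Hence g | f, i.e. f ∈ (g).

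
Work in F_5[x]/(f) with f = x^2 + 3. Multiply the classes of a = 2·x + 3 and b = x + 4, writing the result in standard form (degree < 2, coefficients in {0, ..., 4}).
Multiply as integer polynomials: a · b = 2·x^2 + 11·x + 12. Reducing coefficients mod 5: a · b ≡ 2·x^2 + x + 2. Now divide by f(x) = x^2 + 3 in F_5[x], eliminating the leading term at each step:
  leading term 2·x^2: subtract (2)·f(x) = 2·x^2 + 1, leaving x + 1 (coefficients mod 5)
The degree is now < 2, so this is the remainder. Hence a · b ≡ x + 1 in F_5[x]/(f).

Final answer: a · b ≡ x + 1 (mod f(x))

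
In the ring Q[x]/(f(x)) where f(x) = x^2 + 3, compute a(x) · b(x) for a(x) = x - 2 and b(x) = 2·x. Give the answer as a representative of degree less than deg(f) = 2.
First multiply in Q[x] without reducing: a · b = 2·x^2 - 4·x. Now divide by f(x) = x^2 + 3, eliminating the leading term at each step:
  leading term 2·x^2: subtract (2)·f(x) = 2·x^2 + 6, leaving -4·x - 6
The degree is now < 2, so this is the remainder. Hence a · b ≡ -4·x - 6 in Q[x]/(f).

Final answer: a · b ≡ -4·x - 6 (mod f(x))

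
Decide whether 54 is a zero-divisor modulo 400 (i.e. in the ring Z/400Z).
YES

gcd(54, 400) = 2 > 1, so 54 is not a unit in Z/400Z. In Z/nZ every nonzero non-unit is a zero-divisor: explicitly, take b = 400/gcd = 200 ≠ 0 (mod 400); then 54·200 = 10800 = 27·400, i.e. 54·200 ≡ 0 (mod 400). So 54 is a zero-divisor.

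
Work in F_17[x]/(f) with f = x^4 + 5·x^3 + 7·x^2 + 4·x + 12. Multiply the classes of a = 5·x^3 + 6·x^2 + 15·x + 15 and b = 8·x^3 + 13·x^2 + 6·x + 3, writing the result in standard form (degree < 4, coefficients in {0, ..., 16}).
Multiply as integer polynomials: a · b = 40·x^6 + 113·x^5 + 228·x^4 + 366·x^3 + 303·x^2 + 135·x + 45. Reducing coefficients mod 17: a · b ≡ 6·x^6 + 11·x^5 + 7·x^4 + 9·x^3 + 14·x^2 + 16·x + 11. Now divide by f(x) = x^4 + 5·x^3 + 7·x^2 + 4·x + 12 in F_17[x], eliminating the leading term at each step:
  leading term 6·x^6: subtract (6·x^2)·f(x) = 6·x^6 + 13·x^5 + 8·x^4 + 7·x^3 + 4·x^2, leaving 15·x^5 + 16·x^4 + 2·x^3 + 10·x^2 + 16·x + 11 (coefficients mod 17)
  leading term 15·x^5: subtract (15·x)·f(x) = 15·x^5 + 7·x^4 + 3·x^3 + 9·x^2 + 10·x, leaving 9·x^4 + 16·x^3 + x^2 + 6·x + 11 (coefficients mod 17)
  leading term 9·x^4: subtract (9)·f(x) = 9·x^4 + 11·x^3 + 12·x^2 + 2·x + 6, leaving 5·x^3 + 6·x^2 + 4·x + 5 (coefficients mod 17)
The degree is now < 4, so this is the remainder. Hence a · b ≡ 5·x^3 + 6·x^2 + 4·x + 5 in F_17[x]/(f).

Final answer: a · b ≡ 5·x^3 + 6·x^2 + 4·x + 5 (mod f(x))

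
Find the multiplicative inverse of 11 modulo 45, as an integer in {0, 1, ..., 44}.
Apply the extended Euclidean algorithm to (45, 11), tracking rows (r, s, t) with s·45 + t·11 = r. Each division r_prev = q·r_cur + r_new produces the new row as (previous row) − q·(current row):
  row A: (45, 1, 0)   [1·45 + 0·11 = 45]
  row B: (11, 0, 1)   [0·45 + 1·11 = 11]
  45 = 4·11 + 1   → row C = row A − 4·row B = (1, 1, −4)   [check: 1·45 − 4·11 = 1]
  11 = 11·1 + 0   → remainder 0, stop. gcd = 1 (last nonzero row C).
The gcd is 1, so 11 is invertible mod 45. The last nonzero row gives 1·45 − 4·11 = 1, so t = −4. So 11^(−1) ≡ −4 ≡ 41 (mod 45). Verify: 11 · 41 = 451 ≡ 1 (mod 45). ✓

Final answer: 11^(−1) ≡ 41 (mod 45)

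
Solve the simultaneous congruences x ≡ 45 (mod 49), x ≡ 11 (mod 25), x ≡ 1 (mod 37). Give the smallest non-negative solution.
The moduli 49, 25, 37 are pairwise coprime, so by the CRT there is a unique solution mod 49·25·37 = 45325.
Solve by successive substitution. Start with x ≡ 45 (mod 49).
  Combine with x ≡ 11 (mod 25): write x = 45 + 49·t and require 45 + 49·t ≡ 11 (mod 25), i.e. 49·t ≡ 11 − 45 ≡ 16 (mod 25). Since 49^(−1) ≡ 24 (mod 25) (49 ≡ 24 (mod 25)), t ≡ 24·16 ≡ 9 (mod 25). So x ≡ 45 + 49·9 = 486 (mod 1225).
  Combine with x ≡ 1 (mod 37): write x = 486 + 1225·t and require 486 + 1225·t ≡ 1 (mod 37), i.e. 1225·t ≡ 1 − 486 ≡ 33 (mod 37). Since 1225^(−1) ≡ 28 (mod 37) (1225 ≡ 4 (mod 37)), t ≡ 28·33 ≡ 36 (mod 37). So x ≡ 486 + 1225·36 = 44586 (mod 45325).
Unique solution in [0, 45325): x = 44586.

Final answer: x ≡ 44586 (mod 45325); the representative in [0, 45325) is 44586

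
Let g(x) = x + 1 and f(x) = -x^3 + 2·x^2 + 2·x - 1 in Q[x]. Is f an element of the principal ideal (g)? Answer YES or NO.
In Q[x] the ideal (g) consists of all multiples of g, so f ∈ (g) iff g | f, i.e. iff the remainder of f on division by g is 0. Divide f by g (g is monic, so eliminate the leading term of the running remainder at each step):
  leading term -x^3: subtract (-x^2)·g(x) = -x^3 - x^2, leaving 3·x^2 + 2·x - 1
  leading term 3·x^2: subtract (3·x)·g(x) = 3·x^2 + 3·x, leaving -x - 1
  leading term -x: subtract (-1)·g(x) = -x - 1, leaving 0
The remainder is 0, so f(x) = g(x) · h(x) with h(x) = -x^2 + 3·x - 1. Hence g | f, i.e. f ∈ (g).

Final answer: YES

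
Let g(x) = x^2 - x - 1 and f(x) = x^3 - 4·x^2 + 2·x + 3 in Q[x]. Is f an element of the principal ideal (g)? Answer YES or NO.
YES

In Q[x] the ideal (g) consists of all multiples of g, so f ∈ (g) iff g | f, i.e. iff the remainder of f on division by g is 0. Divide f by g (g is monic, so eliminate the leading term of the running remainder at each step):
  leading term x^3: subtract (x)·g(x) = x^3 - x^2 - x, leaving -3·x^2 + 3·x + 3
  leading term -3·x^2: subtract (-3)·g(x) = -3·x^2 + 3·x + 3, leaving 0
The remainder is 0, so f(x) = g(x) · h(x) with h(x) = x - 3. Hence g | f, i.e. f ∈ (g).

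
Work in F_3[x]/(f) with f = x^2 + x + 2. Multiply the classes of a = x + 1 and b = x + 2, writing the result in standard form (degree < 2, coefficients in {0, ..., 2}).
Multiply as integer polynomials: a · b = x^2 + 3·x + 2. Reducing coefficients mod 3: a · b ≡ x^2 + 2. Now divide by f(x) = x^2 + x + 2 in F_3[x], eliminating the leading term at each step:
  leading term x^2: subtract (1)·f(x) = x^2 + x + 2, leaving 2·x (coefficients mod 3)
The degree is now < 2, so this is the remainder. Hence a · b ≡ 2·x in F_3[x]/(f).

Final answer: a · b ≡ 2·x (mod f(x))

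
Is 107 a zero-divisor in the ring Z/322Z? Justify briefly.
NO

gcd(107, 322) = 1, so 107 is a unit in Z/322Z (it has a multiplicative inverse). A unit cannot be a zero-divisor: if 107·b ≡ 0 then multiplying both sides by 107^(−1) gives b ≡ 0. So 107 is not a zero-divisor.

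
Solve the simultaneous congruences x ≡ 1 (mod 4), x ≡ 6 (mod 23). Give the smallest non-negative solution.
The moduli 4, 23 are pairwise coprime, so by the CRT there is a unique solution mod 4·23 = 92.
Solve by successive substitution. Start with x ≡ 1 (mod 4).
  Combine with x ≡ 6 (mod 23): write x = 1 + 4·t and require 1 + 4·t ≡ 6 (mod 23), i.e. 4·t ≡ 6 − 1 ≡ 5 (mod 23). Since 4^(−1) ≡ 6 (mod 23), t ≡ 6·5 ≡ 7 (mod 23). So x ≡ 1 + 4·7 = 29 (mod 92).
Unique solution in [0, 92): x = 29.

Final answer: x ≡ 29 (mod 92); the representative in [0, 92) is 29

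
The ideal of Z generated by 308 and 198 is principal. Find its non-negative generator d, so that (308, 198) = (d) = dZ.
In the PID Z, (a, b) is generated by gcd(a, b). Compute gcd(308, 198) with the extended Euclidean algorithm, tracking rows (r, s, t) with s·308 + t·198 = r:
  row A: (308, 1, 0)   [1·308 + 0·198 = 308]
  row B: (198, 0, 1)   [0·308 + 1·198 = 198]
  308 = 1·198 + 110   → row C = row A − 1·row B = (110, 1, −1)   [check: 1·308 − 1·198 = 110]
  198 = 1·110 + 88   → row D = row B − 1·row C = (88, −1, 2)   [check: −1·308 + 2·198 = 88]
  110 = 1·88 + 22   → row E = row C − 1·row D = (22, 2, −3)   [check: 2·308 − 3·198 = 22]
  88 = 4·22 + 0   → remainder 0, stop. gcd = 22 (last nonzero row E).
So gcd(308, 198) = 22, with Bézout identity 2·308 − 3·198 = 22. Containment (⊇): the Bézout identity exhibits 22 as an element of (308, 198), giving (22) ⊆ (308, 198). Containment (⊆): since 22 | 308 and 22 | 198 (308 = 22·14, 198 = 22·9), every Z-linear combination of 308 and 198 is divisible by 22, so (308, 198) ⊆ (22). Therefore (308, 198) = (22), d = 22.

Final answer: (308, 198) = (22); d = 22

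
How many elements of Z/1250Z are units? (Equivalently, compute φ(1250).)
An element a ∈ Z/1250Z is a unit iff gcd(a, 1250) = 1, so the number of units is φ(1250). φ is multiplicative, with φ(p^e) = p^e − p^(e−1). Factorise 1250 = 2 · 5^4. Then
  φ(1250) = (2 − 1) · (5^4 − 5^3) = 1 · 500 = 500.

Final answer: Z/1250Z has φ(1250) = 500 units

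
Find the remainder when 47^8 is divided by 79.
2

Use repeated squaring. Binary(8) = 1000. Walk through the bits of the exponent 8 left-to-right: at each bit after the leading one, square the running value, then multiply by 47 if the bit is 1 (always reducing mod 79):
  bit 1 = 1 (leading): start with 47.
  bit 2 = 0: square 47^2 = 2209 ≡ 76 (mod 79).
  bit 3 = 0: square 76^2 = 5776 ≡ 9 (mod 79).
  bit 4 = 0: square 9^2 = 81 ≡ 2 (mod 79).
Final value: 47^8 ≡ 2 (mod 79).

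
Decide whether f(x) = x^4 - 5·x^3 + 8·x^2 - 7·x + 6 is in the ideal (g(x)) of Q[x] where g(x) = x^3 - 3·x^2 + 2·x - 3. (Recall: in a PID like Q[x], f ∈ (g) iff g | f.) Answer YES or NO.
In Q[x] the ideal (g) consists of all multiples of g, so f ∈ (g) iff g | f, i.e. iff the remainder of f on division by g is 0. Divide f by g (g is monic, so eliminate the leading term of the running remainder at each step):
  leading term x^4: subtract (x)·g(x) = x^4 - 3·x^3 + 2·x^2 - 3·x, leaving -2·x^3 + 6·x^2 - 4·x + 6
  leading term -2·x^3: subtract (-2)·g(x) = -2·x^3 + 6·x^2 - 4·x + 6, leaving 0
The remainder is 0, so f(x) = g(x) · h(x) with h(x) = x - 2. Hence g | f, i.e. f ∈ (g).

Final answer: YES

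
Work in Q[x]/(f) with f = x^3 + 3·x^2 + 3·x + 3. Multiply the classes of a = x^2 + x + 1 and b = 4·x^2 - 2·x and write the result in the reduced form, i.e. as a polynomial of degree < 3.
a · b ≡ 20·x^2 + 16·x + 30 (mod f(x))

First multiply in Q[x] without reducing: a · b = 4·x^4 + 2·x^3 + 2·x^2 - 2·x. Now divide by f(x) = x^3 + 3·x^2 + 3·x + 3, eliminating the leading term at each step:
  leading term 4·x^4: subtract (4·x)·f(x) = 4·x^4 + 12·x^3 + 12·x^2 + 12·x, leaving -10·x^3 - 10·x^2 - 14·x
  leading term -10·x^3: subtract (-10)·f(x) = -10·x^3 - 30·x^2 - 30·x - 30, leaving 20·x^2 + 16·x + 30
The degree is now < 3, so this is the remainder. Hence a · b ≡ 20·x^2 + 16·x + 30 in Q[x]/(f).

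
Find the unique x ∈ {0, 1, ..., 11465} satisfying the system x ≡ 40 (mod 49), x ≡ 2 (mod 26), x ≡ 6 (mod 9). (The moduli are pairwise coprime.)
x ≡ 10428 (mod 11466); the representative in [0, 11466) is 10428

The moduli 49, 26, 9 are pairwise coprime, so by the CRT there is a unique solution mod 49·26·9 = 11466.
Solve by successive substitution. Start with x ≡ 40 (mod 49).
  Combine with x ≡ 2 (mod 26): write x = 40 + 49·t and require 40 + 49·t ≡ 2 (mod 26), i.e. 49·t ≡ 2 − 40 ≡ 14 (mod 26). Since 49^(−1) ≡ 17 (mod 26) (49 ≡ 23 (mod 26)), t ≡ 17·14 ≡ 4 (mod 26). So x ≡ 40 + 49·4 = 236 (mod 1274).
  Combine with x ≡ 6 (mod 9): write x = 236 + 1274·t and require 236 + 1274·t ≡ 6 (mod 9), i.e. 1274·t ≡ 6 − 236 ≡ 4 (mod 9). Since 1274^(−1) ≡ 2 (mod 9) (1274 ≡ 5 (mod 9)), t ≡ 2·4 ≡ 8 (mod 9). So x ≡ 236 + 1274·8 = 10428 (mod 11466).
Unique solution in [0, 11466): x = 10428.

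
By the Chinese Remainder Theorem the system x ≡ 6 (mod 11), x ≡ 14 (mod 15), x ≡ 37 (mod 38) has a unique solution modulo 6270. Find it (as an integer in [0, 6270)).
The moduli 11, 15, 38 are pairwise coprime, so by the CRT there is a unique solution mod 11·15·38 = 6270.
Solve by successive substitution. Start with x ≡ 6 (mod 11).
  Combine with x ≡ 14 (mod 15): write x = 6 + 11·t and require 6 + 11·t ≡ 14 (mod 15), i.e. 11·t ≡ 14 − 6 ≡ 8 (mod 15). Since 11^(−1) ≡ 11 (mod 15), t ≡ 11·8 ≡ 13 (mod 15). So x ≡ 6 + 11·13 = 149 (mod 165).
  Combine with x ≡ 37 (mod 38): write x = 149 + 165·t and require 149 + 165·t ≡ 37 (mod 38), i.e. 165·t ≡ 37 − 149 ≡ 2 (mod 38). Since 165^(−1) ≡ 3 (mod 38) (165 ≡ 13 (mod 38)), t ≡ 3·2 ≡ 6 (mod 38). So x ≡ 149 + 165·6 = 1139 (mod 6270).
Unique solution in [0, 6270): x = 1139.

Final answer: x ≡ 1139 (mod 6270); the representative in [0, 6270) is 1139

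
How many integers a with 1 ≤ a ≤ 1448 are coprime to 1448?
The number of a ∈ {1, ..., 1448} with gcd(a, 1448) = 1 is by definition Euler's totient φ(1448). φ is multiplicative, with φ(p^e) = p^e − p^(e−1). Factorise 1448 = 2^3 · 181. Then
  φ(1448) = (2^3 − 2^2) · (181 − 1) = 4 · 180 = 720.
So there are 720 such integers.

Final answer: 720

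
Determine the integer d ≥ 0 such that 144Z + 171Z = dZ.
In the PID Z, (a, b) is generated by gcd(a, b). Compute gcd(171, 144) with the extended Euclidean algorithm, tracking rows (r, s, t) with s·171 + t·144 = r:
  row A: (171, 1, 0)   [1·171 + 0·144 = 171]
  row B: (144, 0, 1)   [0·171 + 1·144 = 144]
  171 = 1·144 + 27   → row C = row A − 1·row B = (27, 1, −1)   [check: 1·171 − 1·144 = 27]
  144 = 5·27 + 9   → row D = row B − 5·row C = (9, −5, 6)   [check: −5·171 + 6·144 = 9]
  27 = 3·9 + 0   → remainder 0, stop. gcd = 9 (last nonzero row D).
So gcd(144, 171) = 9, with Bézout identity −5·171 + 6·144 = 9. Containment (⊇): the Bézout identity exhibits 9 as an element of (144, 171), giving (9) ⊆ (144, 171). Containment (⊆): since 9 | 144 and 9 | 171 (144 = 9·16, 171 = 9·19), every Z-linear combination of 144 and 171 is divisible by 9, so (144, 171) ⊆ (9). Therefore (144, 171) = (9), d = 9.

Final answer: (144, 171) = (9); d = 9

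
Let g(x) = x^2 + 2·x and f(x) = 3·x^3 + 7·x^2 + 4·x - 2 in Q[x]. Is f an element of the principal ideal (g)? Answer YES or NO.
In Q[x] the ideal (g) consists of all multiples of g, so f ∈ (g) iff g | f, i.e. iff the remainder of f on division by g is 0. Divide f by g (g is monic, so eliminate the leading term of the running remainder at each step):
  leading term 3·x^3: subtract (3·x)·g(x) = 3·x^3 + 6·x^2, leaving x^2 + 4·x - 2
  leading term x^2: subtract (1)·g(x) = x^2 + 2·x, leaving 2·x - 2
The remainder r(x) = 2·x - 2 ≠ 0 (and deg r < deg g), so g ∤ f, i.e. f ∉ (g).

Final answer: NO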